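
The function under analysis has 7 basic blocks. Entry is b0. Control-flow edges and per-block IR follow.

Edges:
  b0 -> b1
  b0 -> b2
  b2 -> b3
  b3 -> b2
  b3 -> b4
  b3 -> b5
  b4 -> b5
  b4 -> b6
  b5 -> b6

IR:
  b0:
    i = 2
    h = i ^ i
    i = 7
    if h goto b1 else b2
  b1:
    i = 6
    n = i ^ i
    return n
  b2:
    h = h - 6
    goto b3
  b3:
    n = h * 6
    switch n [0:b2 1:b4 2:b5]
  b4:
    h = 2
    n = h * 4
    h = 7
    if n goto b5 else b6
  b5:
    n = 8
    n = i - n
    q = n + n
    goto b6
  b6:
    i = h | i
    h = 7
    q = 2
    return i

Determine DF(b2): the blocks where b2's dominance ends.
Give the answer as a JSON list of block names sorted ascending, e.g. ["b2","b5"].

Answer: ["b2"]

Derivation:
idom tree: b1←b0 b2←b0 b3←b2 b4←b3 b5←b3 b6←b3
Join-block Dom:
  b2: preds {b0,b3}: {b0} ∩ {b0,b2,b3} = {b0}; idom=b0
  b5: preds {b3,b4}: {b0,b2,b3} ∩ {b0,b2,b3,b4} = {b0,b2,b3}; idom=b3
  b6: preds {b4,b5}: {b0,b2,b3,b4} ∩ {b0,b2,b3,b5} = {b0,b2,b3}; idom=b3

DF derivation:
  b2←b0: walk · to b0
  b2←b3: walk b3→b2 to b0
  b5←b3: walk · to b3
  b5←b4: walk b4 to b3
  b6←b4: walk b4 to b3
  b6←b5: walk b5 to b3
  DF(b0)=∅
  DF(b1)=∅
  DF(b2)={b2}
  DF(b3)={b2}
  DF(b4)={b5,b6}
  DF(b5)={b6}
  DF(b6)=∅

DF(b2) = ["b2"]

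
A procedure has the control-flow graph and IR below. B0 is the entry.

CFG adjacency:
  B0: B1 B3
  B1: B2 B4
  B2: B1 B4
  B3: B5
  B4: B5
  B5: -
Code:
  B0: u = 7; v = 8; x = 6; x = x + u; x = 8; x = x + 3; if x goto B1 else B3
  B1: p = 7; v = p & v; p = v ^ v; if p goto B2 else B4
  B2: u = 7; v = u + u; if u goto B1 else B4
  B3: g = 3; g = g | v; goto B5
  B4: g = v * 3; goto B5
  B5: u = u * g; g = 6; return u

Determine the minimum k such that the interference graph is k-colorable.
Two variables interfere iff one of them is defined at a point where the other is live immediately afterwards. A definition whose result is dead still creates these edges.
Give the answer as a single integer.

Answer: 3

Derivation:
Per-block:
  B0: def={u,v,x} ue=∅
  B1: def={p,v} ue={v}
  B2: def={u,v} ue=∅
  B3: def={g} ue={v}
  B4: def={g} ue={v}
  B5: def={g,u} ue={g,u}

Live sets:
  B0: in=∅ out={u,v}
  B1: in={u,v} out={u,v}
  B2: in=∅ out={u,v}
  B3: in={u,v} out={g,u}
  B4: in={u,v} out={g,u}
  B5: in={g,u} out=∅

Interference:
  g: {u,v}
  p: {u,v}
  u: {g,p,v,x}
  v: {g,p,u,x}
  x: {u,v}

Colouring:
  lower bound: {g,u,v} mutually conflict ⇒ χ ≥ 3
  3-colouring: c0={u}  c1={v}  c2={g,p,x}
  χ = 3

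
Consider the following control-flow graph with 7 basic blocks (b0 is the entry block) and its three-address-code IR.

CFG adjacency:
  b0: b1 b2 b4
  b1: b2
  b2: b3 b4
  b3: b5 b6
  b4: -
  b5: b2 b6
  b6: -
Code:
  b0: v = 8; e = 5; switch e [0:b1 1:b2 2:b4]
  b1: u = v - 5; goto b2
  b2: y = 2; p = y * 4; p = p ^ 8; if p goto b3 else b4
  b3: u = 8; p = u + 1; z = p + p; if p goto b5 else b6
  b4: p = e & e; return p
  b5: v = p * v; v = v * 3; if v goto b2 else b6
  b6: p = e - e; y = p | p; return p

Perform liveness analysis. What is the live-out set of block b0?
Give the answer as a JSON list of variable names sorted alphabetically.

Per-block:
  b0: {e,v} / ∅
  b1: {u} / {v}
  b2: {p,y} / ∅
  b3: {p,u,z} / ∅
  b4: {p} / {e}
  b5: {v} / {p,v}
  b6: {p,y} / {e}

Liveness:
  live b0: ∅→{e,v}
  live b1: {e,v}→{e,v}
  live b2: {e,v}→{e,v}
  live b3: {e,v}→{e,p,v}
  live b4: {e}→∅
  live b5: {e,p,v}→{e,v}
  live b6: {e}→∅

live-out(b0) = ["e", "v"]

Answer: ["e", "v"]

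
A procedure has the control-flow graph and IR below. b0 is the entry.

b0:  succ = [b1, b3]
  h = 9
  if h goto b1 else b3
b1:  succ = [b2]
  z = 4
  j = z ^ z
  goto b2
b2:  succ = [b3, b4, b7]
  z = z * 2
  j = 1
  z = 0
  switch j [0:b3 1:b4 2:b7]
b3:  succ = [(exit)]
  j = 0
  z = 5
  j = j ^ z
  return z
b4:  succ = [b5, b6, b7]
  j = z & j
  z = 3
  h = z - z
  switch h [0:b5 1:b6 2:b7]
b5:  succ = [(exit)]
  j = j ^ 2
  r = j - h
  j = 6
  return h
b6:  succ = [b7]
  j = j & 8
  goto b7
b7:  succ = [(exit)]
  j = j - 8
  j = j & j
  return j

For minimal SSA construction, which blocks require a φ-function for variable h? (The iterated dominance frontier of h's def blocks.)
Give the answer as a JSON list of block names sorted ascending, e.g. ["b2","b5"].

idom tree: b1←b0 b2←b1 b3←b0 b4←b2 b5←b4 b6←b4 b7←b2
Dom at joins:
  b3: preds {b0,b2}: {b0} ∩ {b0,b1,b2} = {b0}; idom=b0
  b7: preds {b2,b4,b6}: {b0,b1,b2} ∩ {b0,b1,b2,b4} ∩ {b0,b1,b2,b4,b6} = {b0,b1,b2}; idom=b2

DF derivation:
  join b3 pred b0: · stop@b0
  join b3 pred b2: b2→b1 stop@b0
  join b7 pred b2: · stop@b2
  join b7 pred b4: b4 stop@b2
  join b7 pred b6: b6→b4 stop@b2
  DF(b0)=∅
  DF(b1)={b3}
  DF(b2)={b3}
  DF(b3)=∅
  DF(b4)={b7}
  DF(b5)=∅
  DF(b6)={b7}
  DF(b7)=∅

φ for h: defs {b0,b4}
  DF⁺ = {b7}

Answer: ["b7"]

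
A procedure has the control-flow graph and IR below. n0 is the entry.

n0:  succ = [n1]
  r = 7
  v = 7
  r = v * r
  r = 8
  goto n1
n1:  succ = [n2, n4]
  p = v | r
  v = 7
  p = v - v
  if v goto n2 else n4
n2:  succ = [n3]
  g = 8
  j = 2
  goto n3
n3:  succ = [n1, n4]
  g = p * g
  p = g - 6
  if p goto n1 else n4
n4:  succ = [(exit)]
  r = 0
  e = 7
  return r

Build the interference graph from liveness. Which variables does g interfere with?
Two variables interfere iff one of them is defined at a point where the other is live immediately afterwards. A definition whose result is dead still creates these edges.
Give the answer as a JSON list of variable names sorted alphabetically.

Block summaries:
  n0: {r,v} / ∅
  n1: {p,v} / {r,v}
  n2: {g,j} / ∅
  n3: {g,p} / {g,p}
  n4: {e,r} / ∅

Liveness:
  live n0: ∅→{r,v}
  live n1: {r,v}→{p,r,v}
  live n2: {p,r,v}→{g,p,r,v}
  live n3: {g,p,r,v}→{r,v}
  live n4: ∅→∅

Interference:
  e — {r}
  g — {j,p,r,v}
  j — {g,p,r,v}
  p — {g,j,r,v}
  r — {e,g,j,p,v}
  v — {g,j,p,r}

N(g) = ["j", "p", "r", "v"]

Answer: ["j", "p", "r", "v"]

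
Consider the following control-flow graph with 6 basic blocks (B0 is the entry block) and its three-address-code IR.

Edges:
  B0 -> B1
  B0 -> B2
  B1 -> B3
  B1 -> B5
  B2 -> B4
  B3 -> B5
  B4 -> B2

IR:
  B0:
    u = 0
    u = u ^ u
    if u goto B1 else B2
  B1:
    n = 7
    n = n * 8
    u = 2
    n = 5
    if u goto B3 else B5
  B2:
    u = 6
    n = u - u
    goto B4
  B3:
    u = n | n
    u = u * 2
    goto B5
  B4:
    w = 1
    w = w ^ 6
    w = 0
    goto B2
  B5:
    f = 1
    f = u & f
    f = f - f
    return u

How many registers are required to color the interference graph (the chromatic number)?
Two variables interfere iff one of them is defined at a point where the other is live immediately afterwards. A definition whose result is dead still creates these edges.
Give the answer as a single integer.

Answer: 2

Analysis:
def/use:
  B0 def {u} use ∅
  B1 def {n,u} use ∅
  B2 def {n,u} use ∅
  B3 def {u} use {n}
  B4 def {w} use ∅
  B5 def {f} use {u}

Liveness:
  B0: in=∅ out=∅
  B1: in=∅ out={n,u}
  B2: in=∅ out=∅
  B3: in={n} out={u}
  B4: in=∅ out=∅
  B5: in={u} out=∅

Interference:
  f↔{u}
  n↔{u}
  u↔{f,n}
  w↔∅

Colouring:
  clique {f,u} ⇒ need ≥ 2
  2-colouring: r0={u,w}  r1={f,n}
  χ = 2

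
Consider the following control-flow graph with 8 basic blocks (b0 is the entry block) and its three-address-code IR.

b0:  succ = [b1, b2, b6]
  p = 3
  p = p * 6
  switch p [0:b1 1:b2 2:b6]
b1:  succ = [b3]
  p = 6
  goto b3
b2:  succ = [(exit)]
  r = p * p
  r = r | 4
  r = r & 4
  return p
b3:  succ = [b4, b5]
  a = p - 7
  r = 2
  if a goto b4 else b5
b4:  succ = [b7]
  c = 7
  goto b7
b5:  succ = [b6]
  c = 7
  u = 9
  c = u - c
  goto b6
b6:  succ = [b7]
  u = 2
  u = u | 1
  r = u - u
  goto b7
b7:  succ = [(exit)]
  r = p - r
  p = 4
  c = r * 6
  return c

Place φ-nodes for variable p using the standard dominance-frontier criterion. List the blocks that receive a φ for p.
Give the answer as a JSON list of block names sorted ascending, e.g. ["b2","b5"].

idom tree: b1←b0 b2←b0 b3←b1 b4←b3 b5←b3 b6←b0 b7←b0
Dom at joins:
  b6: preds {b0,b5}: {b0} ∩ {b0,b1,b3,b5} = {b0}; idom=b0
  b7: preds {b4,b6}: {b0,b1,b3,b4} ∩ {b0,b6} = {b0}; idom=b0

DF walk-up:
  join b6 pred b0: · stop@b0
  join b6 pred b5: b5→b3→b1 stop@b0
  join b7 pred b4: b4→b3→b1 stop@b0
  join b7 pred b6: b6 stop@b0
  DF(b0)=∅
  DF(b1)={b6,b7}
  DF(b2)=∅
  DF(b3)={b6,b7}
  DF(b4)={b7}
  DF(b5)={b6}
  DF(b6)={b7}
  DF(b7)=∅

φ for p: defs {b0,b1,b7}
  DF⁺ = {b6,b7}

Answer: ["b6", "b7"]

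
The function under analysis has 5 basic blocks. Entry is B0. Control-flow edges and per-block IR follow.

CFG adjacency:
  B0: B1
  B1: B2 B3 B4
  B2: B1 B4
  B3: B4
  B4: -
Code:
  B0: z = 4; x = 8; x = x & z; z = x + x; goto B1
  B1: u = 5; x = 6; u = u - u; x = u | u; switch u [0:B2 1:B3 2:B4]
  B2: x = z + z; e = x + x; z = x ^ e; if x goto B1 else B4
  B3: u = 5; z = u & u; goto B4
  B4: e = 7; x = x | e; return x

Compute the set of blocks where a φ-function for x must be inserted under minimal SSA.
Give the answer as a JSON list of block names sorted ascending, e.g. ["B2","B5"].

Answer: ["B1", "B4"]

Working:
idom tree: B1←B0 B2←B1 B3←B1 B4←B1
Join-block Dom:
  B1: preds {B0,B2}: {B0} ∩ {B0,B1,B2} = {B0}; idom=B0
  B4: preds {B1,B2,B3}: {B0,B1} ∩ {B0,B1,B2} ∩ {B0,B1,B3} = {B0,B1}; idom=B1

DF walk-up:
  join B1 pred B0: · stop@B0
  join B1 pred B2: B2→B1 stop@B0
  join B4 pred B1: · stop@B1
  join B4 pred B2: B2 stop@B1
  join B4 pred B3: B3 stop@B1
  B0: DF=∅
  B1: DF={B1}
  B2: DF={B1,B4}
  B3: DF={B4}
  B4: DF=∅

φ for x: defs {B0,B1,B2,B4}
  DF⁺ = {B1,B4}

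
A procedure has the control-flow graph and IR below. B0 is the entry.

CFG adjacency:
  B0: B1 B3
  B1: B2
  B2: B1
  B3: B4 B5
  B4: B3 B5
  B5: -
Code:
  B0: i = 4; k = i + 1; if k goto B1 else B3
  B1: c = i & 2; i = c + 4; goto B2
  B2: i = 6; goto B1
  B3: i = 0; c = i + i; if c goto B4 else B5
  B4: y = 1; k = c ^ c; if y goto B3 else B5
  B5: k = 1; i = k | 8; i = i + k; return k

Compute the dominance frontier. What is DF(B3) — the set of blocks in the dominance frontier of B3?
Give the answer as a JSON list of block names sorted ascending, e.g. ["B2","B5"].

idom tree: B1←B0 B2←B1 B3←B0 B4←B3 B5←B3
Dom∩ at merges:
  B1: preds {B0,B2}: {B0} ∩ {B0,B1,B2} = {B0}; idom=B0
  B3: preds {B0,B4}: {B0} ∩ {B0,B3,B4} = {B0}; idom=B0
  B5: preds {B3,B4}: {B0,B3} ∩ {B0,B3,B4} = {B0,B3}; idom=B3

DF derivation:
  B1←B0: walk · to B0
  B1←B2: walk B2→B1 to B0
  B3←B0: walk · to B0
  B3←B4: walk B4→B3 to B0
  B5←B3: walk · to B3
  B5←B4: walk B4 to B3
  DF(B0)=∅
  DF(B1)={B1}
  DF(B2)={B1}
  DF(B3)={B3}
  DF(B4)={B3,B5}
  DF(B5)=∅

DF(B3) = ["B3"]

Answer: ["B3"]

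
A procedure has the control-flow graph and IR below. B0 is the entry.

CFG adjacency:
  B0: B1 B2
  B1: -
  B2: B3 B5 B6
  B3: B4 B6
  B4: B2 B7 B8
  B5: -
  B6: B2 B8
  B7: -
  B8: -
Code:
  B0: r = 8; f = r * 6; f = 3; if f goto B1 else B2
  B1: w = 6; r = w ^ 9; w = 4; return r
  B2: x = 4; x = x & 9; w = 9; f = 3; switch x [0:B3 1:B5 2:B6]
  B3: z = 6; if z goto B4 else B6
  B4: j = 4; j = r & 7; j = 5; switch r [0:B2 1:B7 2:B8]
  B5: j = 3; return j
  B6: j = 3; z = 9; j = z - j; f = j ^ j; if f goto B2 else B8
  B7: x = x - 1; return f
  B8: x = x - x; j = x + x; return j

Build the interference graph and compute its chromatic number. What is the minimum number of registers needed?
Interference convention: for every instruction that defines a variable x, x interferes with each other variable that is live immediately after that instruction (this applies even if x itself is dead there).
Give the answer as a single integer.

Per-block:
  B0: {f,r} / ∅
  B1: {r,w} / ∅
  B2: {f,w,x} / ∅
  B3: {z} / ∅
  B4: {j} / {r}
  B5: {j} / ∅
  B6: {f,j,z} / ∅
  B7: {x} / {f,x}
  B8: {j,x} / {x}

Liveness:
  live B0: ∅→{r}
  live B1: ∅→∅
  live B2: {r}→{f,r,x}
  live B3: {f,r,x}→{f,r,x}
  live B4: {f,r,x}→{f,r,x}
  live B5: ∅→∅
  live B6: {r,x}→{r,x}
  live B7: {f,x}→∅
  live B8: {x}→∅

Conflict graph:
  f — {j,r,x,z}
  j — {f,r,x,z}
  r — {f,j,w,x,z}
  w — {r,x}
  x — {f,j,r,w,z}
  z — {f,j,r,x}

Colouring:
  {f,j,r,x,z} pairwise interfere (5-clique) ⇒ χ ≥ 5
  5-colouring: R0={r}  R1={x}  R2={f,w}  R3={j}  R4={z}
  χ = 5

Answer: 5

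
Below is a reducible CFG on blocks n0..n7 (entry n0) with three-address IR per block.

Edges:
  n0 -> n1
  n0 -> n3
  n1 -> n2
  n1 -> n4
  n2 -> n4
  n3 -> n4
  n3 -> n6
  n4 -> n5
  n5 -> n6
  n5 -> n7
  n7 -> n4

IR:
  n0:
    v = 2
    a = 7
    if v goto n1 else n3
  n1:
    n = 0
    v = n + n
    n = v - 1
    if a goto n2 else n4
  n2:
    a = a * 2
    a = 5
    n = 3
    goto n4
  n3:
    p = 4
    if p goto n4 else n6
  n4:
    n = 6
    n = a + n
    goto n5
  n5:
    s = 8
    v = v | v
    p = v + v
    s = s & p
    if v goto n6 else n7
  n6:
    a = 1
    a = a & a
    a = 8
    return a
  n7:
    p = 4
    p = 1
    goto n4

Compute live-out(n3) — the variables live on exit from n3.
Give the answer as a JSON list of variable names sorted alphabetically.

Answer: ["a", "v"]

Derivation:
Block summaries:
  n0 def {a,v} use ∅
  n1 def {n,v} use {a}
  n2 def {a,n} use {a}
  n3 def {p} use ∅
  n4 def {n} use {a}
  n5 def {p,s,v} use {v}
  n6 def {a} use ∅
  n7 def {p} use ∅

Live sets:
  live n0: ∅→{a,v}
  live n1: {a}→{a,v}
  live n2: {a,v}→{a,v}
  live n3: {a,v}→{a,v}
  live n4: {a,v}→{a,v}
  live n5: {a,v}→{a,v}
  live n6: ∅→∅
  live n7: {a,v}→{a,v}

live-out(n3) = ["a", "v"]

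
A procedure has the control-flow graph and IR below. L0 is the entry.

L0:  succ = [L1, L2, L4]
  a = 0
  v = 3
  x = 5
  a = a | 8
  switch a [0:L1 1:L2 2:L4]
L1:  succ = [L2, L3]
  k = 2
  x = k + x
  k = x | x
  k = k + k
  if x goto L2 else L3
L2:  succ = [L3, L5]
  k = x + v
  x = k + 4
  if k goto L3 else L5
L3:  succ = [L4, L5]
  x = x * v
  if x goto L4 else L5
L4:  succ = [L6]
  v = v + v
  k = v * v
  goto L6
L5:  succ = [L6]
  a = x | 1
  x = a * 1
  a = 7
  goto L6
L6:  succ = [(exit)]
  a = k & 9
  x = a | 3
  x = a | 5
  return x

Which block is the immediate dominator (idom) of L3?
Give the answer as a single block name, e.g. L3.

idom tree: L1←L0 L2←L0 L3←L0 L4←L0 L5←L0 L6←L0
Dom∩ at merges:
  L2: preds {L0,L1}: {L0} ∩ {L0,L1} = {L0}; idom=L0
  L3: preds {L1,L2}: {L0,L1} ∩ {L0,L2} = {L0}; idom=L0
  L4: preds {L0,L3}: {L0} ∩ {L0,L3} = {L0}; idom=L0
  L5: preds {L2,L3}: {L0,L2} ∩ {L0,L3} = {L0}; idom=L0
  L6: preds {L4,L5}: {L0,L4} ∩ {L0,L5} = {L0}; idom=L0

idom(L3) = L0

Answer: L0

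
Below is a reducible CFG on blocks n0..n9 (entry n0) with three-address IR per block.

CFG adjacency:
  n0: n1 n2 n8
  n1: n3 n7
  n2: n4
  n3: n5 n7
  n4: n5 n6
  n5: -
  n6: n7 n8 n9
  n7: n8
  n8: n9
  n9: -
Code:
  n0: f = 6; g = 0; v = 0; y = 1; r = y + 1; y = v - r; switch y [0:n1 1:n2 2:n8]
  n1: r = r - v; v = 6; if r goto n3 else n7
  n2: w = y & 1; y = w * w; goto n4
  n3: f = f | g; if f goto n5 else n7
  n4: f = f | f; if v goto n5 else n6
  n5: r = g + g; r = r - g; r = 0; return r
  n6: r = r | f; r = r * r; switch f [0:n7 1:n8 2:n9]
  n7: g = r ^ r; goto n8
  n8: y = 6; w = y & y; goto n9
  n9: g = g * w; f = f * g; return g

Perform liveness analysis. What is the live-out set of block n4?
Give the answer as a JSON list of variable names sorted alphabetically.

Answer: ["f", "g", "r", "w"]

Derivation:
def/use:
  n0 def {f,g,r,v,y} use ∅
  n1 def {r,v} use {r,v}
  n2 def {w,y} use {y}
  n3 def {f} use {f,g}
  n4 def {f} use {f,v}
  n5 def {r} use {g}
  n6 def {r} use {f,r}
  n7 def {g} use {r}
  n8 def {w,y} use ∅
  n9 def {f,g} use {f,g,w}

Backward fixpoint:
  live n0: ∅→{f,g,r,v,y}
  live n1: {f,g,r,v}→{f,g,r}
  live n2: {f,g,r,v,y}→{f,g,r,v,w}
  live n3: {f,g,r}→{f,g,r}
  live n4: {f,g,r,v,w}→{f,g,r,w}
  live n5: {g}→∅
  live n6: {f,g,r,w}→{f,g,r,w}
  live n7: {f,r}→{f,g}
  live n8: {f,g}→{f,g,w}
  live n9: {f,g,w}→∅

live-out(n4) = ["f", "g", "r", "w"]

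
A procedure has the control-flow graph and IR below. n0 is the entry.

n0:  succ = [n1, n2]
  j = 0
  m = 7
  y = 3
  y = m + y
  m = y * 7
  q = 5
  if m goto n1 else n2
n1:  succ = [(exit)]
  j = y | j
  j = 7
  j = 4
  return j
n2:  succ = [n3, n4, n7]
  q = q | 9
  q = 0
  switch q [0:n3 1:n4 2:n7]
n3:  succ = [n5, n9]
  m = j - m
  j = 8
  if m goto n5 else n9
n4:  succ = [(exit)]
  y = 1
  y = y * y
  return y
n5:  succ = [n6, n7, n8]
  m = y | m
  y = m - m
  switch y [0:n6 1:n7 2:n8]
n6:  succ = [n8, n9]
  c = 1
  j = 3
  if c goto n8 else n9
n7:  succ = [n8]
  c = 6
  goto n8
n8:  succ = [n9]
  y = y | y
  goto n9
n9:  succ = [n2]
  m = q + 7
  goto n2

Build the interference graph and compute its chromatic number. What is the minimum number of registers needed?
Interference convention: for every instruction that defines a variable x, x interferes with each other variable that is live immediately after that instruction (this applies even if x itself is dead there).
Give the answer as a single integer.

Block summaries:
  n0 def {j,m,q,y} use ∅
  n1 def {j} use {j,y}
  n2 def {q} use {q}
  n3 def {j,m} use {j,m}
  n4 def {y} use ∅
  n5 def {m,y} use {m,y}
  n6 def {c,j} use ∅
  n7 def {c} use ∅
  n8 def {y} use {y}
  n9 def {m} use {q}

Backward fixpoint:
  n0 li=∅ lo={j,m,q,y}
  n1 li={j,y} lo=∅
  n2 li={j,m,q,y} lo={j,m,q,y}
  n3 li={j,m,q,y} lo={j,m,q,y}
  n4 li=∅ lo=∅
  n5 li={j,m,q,y} lo={j,q,y}
  n6 li={q,y} lo={j,q,y}
  n7 li={j,q,y} lo={j,q,y}
  n8 li={j,q,y} lo={j,q,y}
  n9 li={j,q,y} lo={j,m,q,y}

Interference:
  c — {j,q,y}
  j — {c,m,q,y}
  m — {j,q,y}
  q — {c,j,m,y}
  y — {c,j,m,q}

Colouring:
  lower bound: {c,j,q,y} mutually conflict ⇒ χ ≥ 4
  assign c→r3 j→r0 m→r3 q→r1 y→r2 — no edge inside a register ⇒ χ ≤ 4
  χ = 4

Answer: 4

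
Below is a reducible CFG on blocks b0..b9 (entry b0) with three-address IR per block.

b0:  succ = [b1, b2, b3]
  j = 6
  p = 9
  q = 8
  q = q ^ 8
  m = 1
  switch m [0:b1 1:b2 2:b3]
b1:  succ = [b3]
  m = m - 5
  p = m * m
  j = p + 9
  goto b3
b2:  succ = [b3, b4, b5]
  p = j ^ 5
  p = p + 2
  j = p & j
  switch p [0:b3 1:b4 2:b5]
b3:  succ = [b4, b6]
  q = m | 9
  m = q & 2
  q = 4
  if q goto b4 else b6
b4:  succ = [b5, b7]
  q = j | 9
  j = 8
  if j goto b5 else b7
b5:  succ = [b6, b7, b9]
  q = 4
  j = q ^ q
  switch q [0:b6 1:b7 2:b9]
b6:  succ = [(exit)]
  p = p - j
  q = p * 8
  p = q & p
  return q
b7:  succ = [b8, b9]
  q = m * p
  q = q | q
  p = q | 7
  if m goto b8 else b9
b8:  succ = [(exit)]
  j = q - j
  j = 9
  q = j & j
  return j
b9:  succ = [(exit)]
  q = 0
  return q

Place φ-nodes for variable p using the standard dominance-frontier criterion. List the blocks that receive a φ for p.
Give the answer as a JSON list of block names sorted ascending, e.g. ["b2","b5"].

idom tree: b1←b0 b2←b0 b3←b0 b4←b0 b5←b0 b6←b0 b7←b0 b8←b7 b9←b0
Dom∩ at merges:
  b3: preds {b0,b1,b2}: {b0} ∩ {b0,b1} ∩ {b0,b2} = {b0}; idom=b0
  b4: preds {b2,b3}: {b0,b2} ∩ {b0,b3} = {b0}; idom=b0
  b5: preds {b2,b4}: {b0,b2} ∩ {b0,b4} = {b0}; idom=b0
  b6: preds {b3,b5}: {b0,b3} ∩ {b0,b5} = {b0}; idom=b0
  b7: preds {b4,b5}: {b0,b4} ∩ {b0,b5} = {b0}; idom=b0
  b9: preds {b5,b7}: {b0,b5} ∩ {b0,b7} = {b0}; idom=b0

DF derivation:
  b3←b0: walk · to b0
  b3←b1: walk b1 to b0
  b3←b2: walk b2 to b0
  b4←b2: walk b2 to b0
  b4←b3: walk b3 to b0
  b5←b2: walk b2 to b0
  b5←b4: walk b4 to b0
  b6←b3: walk b3 to b0
  b6←b5: walk b5 to b0
  b7←b4: walk b4 to b0
  b7←b5: walk b5 to b0
  b9←b5: walk b5 to b0
  b9←b7: walk b7 to b0
  DF(b0)=∅
  DF(b1)={b3}
  DF(b2)={b3,b4,b5}
  DF(b3)={b4,b6}
  DF(b4)={b5,b7}
  DF(b5)={b6,b7,b9}
  DF(b6)=∅
  DF(b7)={b9}
  DF(b8)=∅
  DF(b9)=∅

φ for p: defs {b0,b1,b2,b6,b7}
  DF⁺ = {b3,b4,b5,b6,b7,b9}

Answer: ["b3", "b4", "b5", "b6", "b7", "b9"]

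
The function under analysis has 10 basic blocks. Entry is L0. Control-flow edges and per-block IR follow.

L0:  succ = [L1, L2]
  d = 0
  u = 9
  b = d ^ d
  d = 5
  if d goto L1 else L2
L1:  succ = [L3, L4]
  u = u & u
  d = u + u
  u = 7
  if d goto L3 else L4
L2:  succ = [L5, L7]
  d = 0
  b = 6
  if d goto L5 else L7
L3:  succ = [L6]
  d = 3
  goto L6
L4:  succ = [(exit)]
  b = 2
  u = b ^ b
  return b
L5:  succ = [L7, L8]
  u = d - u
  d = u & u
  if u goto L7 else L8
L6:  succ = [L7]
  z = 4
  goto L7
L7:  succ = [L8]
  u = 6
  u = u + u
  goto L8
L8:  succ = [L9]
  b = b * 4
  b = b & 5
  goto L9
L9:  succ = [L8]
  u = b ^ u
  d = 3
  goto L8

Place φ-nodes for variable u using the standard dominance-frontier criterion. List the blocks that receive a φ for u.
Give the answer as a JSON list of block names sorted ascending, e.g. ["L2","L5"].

idom tree: L1←L0 L2←L0 L3←L1 L4←L1 L5←L2 L6←L3 L7←L0 L8←L0 L9←L8
Dom at joins:
  L7: preds {L2,L5,L6}: {L0,L2} ∩ {L0,L2,L5} ∩ {L0,L1,L3,L6} = {L0}; idom=L0
  L8: preds {L5,L7,L9}: {L0,L2,L5} ∩ {L0,L7} ∩ {L0,L8,L9} = {L0}; idom=L0

DF derivation:
  L7←L2: walk L2 to L0
  L7←L5: walk L5→L2 to L0
  L7←L6: walk L6→L3→L1 to L0
  L8←L5: walk L5→L2 to L0
  L8←L7: walk L7 to L0
  L8←L9: walk L9→L8 to L0
  DF(L0)=∅
  DF(L1)={L7}
  DF(L2)={L7,L8}
  DF(L3)={L7}
  DF(L4)=∅
  DF(L5)={L7,L8}
  DF(L6)={L7}
  DF(L7)={L8}
  DF(L8)={L8}
  DF(L9)={L8}

φ for u: defs {L0,L1,L4,L5,L7,L9}
  DF⁺ = {L7,L8}

Answer: ["L7", "L8"]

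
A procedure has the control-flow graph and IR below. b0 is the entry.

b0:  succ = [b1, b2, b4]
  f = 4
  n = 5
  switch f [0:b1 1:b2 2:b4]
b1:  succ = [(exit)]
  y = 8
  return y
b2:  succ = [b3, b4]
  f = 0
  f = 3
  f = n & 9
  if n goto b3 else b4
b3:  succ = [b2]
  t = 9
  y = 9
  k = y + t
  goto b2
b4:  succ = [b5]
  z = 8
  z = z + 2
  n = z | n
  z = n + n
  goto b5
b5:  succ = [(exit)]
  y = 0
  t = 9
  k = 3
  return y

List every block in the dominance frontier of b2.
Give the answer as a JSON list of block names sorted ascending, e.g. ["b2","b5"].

idom tree: b1←b0 b2←b0 b3←b2 b4←b0 b5←b4
Dom∩ at merges:
  b2: preds {b0,b3}: {b0} ∩ {b0,b2,b3} = {b0}; idom=b0
  b4: preds {b0,b2}: {b0} ∩ {b0,b2} = {b0}; idom=b0

DF walk-up:
  join b2 pred b0: · stop@b0
  join b2 pred b3: b3→b2 stop@b0
  join b4 pred b0: · stop@b0
  join b4 pred b2: b2 stop@b0
  b0 → ∅
  b1 → ∅
  b2 → {b2,b4}
  b3 → {b2}
  b4 → ∅
  b5 → ∅

DF(b2) = ["b2", "b4"]

Answer: ["b2", "b4"]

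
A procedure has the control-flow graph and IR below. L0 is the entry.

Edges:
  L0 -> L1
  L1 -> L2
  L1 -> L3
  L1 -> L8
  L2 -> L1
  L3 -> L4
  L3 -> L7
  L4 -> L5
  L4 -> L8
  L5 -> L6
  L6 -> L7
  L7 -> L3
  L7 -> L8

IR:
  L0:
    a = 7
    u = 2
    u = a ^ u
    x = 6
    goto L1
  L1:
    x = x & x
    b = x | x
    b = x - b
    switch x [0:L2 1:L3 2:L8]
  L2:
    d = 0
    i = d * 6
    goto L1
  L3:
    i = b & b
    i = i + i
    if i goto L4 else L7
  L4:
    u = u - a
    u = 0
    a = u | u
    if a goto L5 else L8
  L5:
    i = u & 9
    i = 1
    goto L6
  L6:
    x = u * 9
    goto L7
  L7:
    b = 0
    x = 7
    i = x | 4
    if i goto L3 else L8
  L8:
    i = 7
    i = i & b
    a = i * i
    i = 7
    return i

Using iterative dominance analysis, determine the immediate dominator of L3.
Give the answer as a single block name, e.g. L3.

Answer: L1

Derivation:
idom tree: L1←L0 L2←L1 L3←L1 L4←L3 L5←L4 L6←L5 L7←L3 L8←L1
Dom∩ at merges:
  L1: preds {L0,L2}: {L0} ∩ {L0,L1,L2} = {L0}; idom=L0
  L3: preds {L1,L7}: {L0,L1} ∩ {L0,L1,L3,L7} = {L0,L1}; idom=L1
  L7: preds {L3,L6}: {L0,L1,L3} ∩ {L0,L1,L3,L4,L5,L6} = {L0,L1,L3}; idom=L3
  L8: preds {L1,L4,L7}: {L0,L1} ∩ {L0,L1,L3,L4} ∩ {L0,L1,L3,L7} = {L0,L1}; idom=L1

idom(L3) = L1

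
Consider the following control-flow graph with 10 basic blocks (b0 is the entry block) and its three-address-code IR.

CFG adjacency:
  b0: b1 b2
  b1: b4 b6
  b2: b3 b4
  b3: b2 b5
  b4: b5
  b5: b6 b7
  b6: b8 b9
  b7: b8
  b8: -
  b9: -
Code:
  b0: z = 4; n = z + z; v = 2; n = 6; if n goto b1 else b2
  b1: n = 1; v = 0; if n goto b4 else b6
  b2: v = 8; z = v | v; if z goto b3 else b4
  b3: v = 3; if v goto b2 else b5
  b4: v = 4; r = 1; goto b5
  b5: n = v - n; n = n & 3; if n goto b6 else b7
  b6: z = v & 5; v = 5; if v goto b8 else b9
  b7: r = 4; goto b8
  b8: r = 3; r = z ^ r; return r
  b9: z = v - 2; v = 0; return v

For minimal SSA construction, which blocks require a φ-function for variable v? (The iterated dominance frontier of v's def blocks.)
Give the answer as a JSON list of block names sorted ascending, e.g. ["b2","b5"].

Answer: ["b2", "b4", "b5", "b6", "b8"]

Working:
idom tree: b1←b0 b2←b0 b3←b2 b4←b0 b5←b0 b6←b0 b7←b5 b8←b0 b9←b6
Dom∩ at merges:
  b2: preds {b0,b3}: {b0} ∩ {b0,b2,b3} = {b0}; idom=b0
  b4: preds {b1,b2}: {b0,b1} ∩ {b0,b2} = {b0}; idom=b0
  b5: preds {b3,b4}: {b0,b2,b3} ∩ {b0,b4} = {b0}; idom=b0
  b6: preds {b1,b5}: {b0,b1} ∩ {b0,b5} = {b0}; idom=b0
  b8: preds {b6,b7}: {b0,b6} ∩ {b0,b5,b7} = {b0}; idom=b0

Frontier:
  b2←b0: walk · to b0
  b2←b3: walk b3→b2 to b0
  b4←b1: walk b1 to b0
  b4←b2: walk b2 to b0
  b5←b3: walk b3→b2 to b0
  b5←b4: walk b4 to b0
  b6←b1: walk b1 to b0
  b6←b5: walk b5 to b0
  b8←b6: walk b6 to b0
  b8←b7: walk b7→b5 to b0
  b0: DF=∅
  b1: DF={b4,b6}
  b2: DF={b2,b4,b5}
  b3: DF={b2,b5}
  b4: DF={b5}
  b5: DF={b6,b8}
  b6: DF={b8}
  b7: DF={b8}
  b8: DF=∅
  b9: DF=∅

φ for v: defs {b0,b1,b2,b3,b4,b6,b9}
  DF⁺ = {b2,b4,b5,b6,b8}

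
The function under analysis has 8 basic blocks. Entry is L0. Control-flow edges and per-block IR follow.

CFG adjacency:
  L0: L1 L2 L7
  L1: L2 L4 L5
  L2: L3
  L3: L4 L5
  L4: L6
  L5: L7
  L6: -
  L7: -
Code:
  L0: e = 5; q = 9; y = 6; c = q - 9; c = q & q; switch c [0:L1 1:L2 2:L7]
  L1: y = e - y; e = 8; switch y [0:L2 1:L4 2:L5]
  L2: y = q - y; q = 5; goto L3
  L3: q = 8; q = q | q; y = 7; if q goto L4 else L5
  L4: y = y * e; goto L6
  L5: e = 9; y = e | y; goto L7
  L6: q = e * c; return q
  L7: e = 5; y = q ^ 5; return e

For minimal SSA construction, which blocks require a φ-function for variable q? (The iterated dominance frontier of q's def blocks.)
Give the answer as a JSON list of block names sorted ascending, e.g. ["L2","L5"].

Answer: ["L4", "L5", "L7"]

Analysis:
idom tree: L1←L0 L2←L0 L3←L2 L4←L0 L5←L0 L6←L4 L7←L0
Join-block Dom:
  L2: preds {L0,L1}: {L0} ∩ {L0,L1} = {L0}; idom=L0
  L4: preds {L1,L3}: {L0,L1} ∩ {L0,L2,L3} = {L0}; idom=L0
  L5: preds {L1,L3}: {L0,L1} ∩ {L0,L2,L3} = {L0}; idom=L0
  L7: preds {L0,L5}: {L0} ∩ {L0,L5} = {L0}; idom=L0

Frontier:
  join L2 pred L0: · stop@L0
  join L2 pred L1: L1 stop@L0
  join L4 pred L1: L1 stop@L0
  join L4 pred L3: L3→L2 stop@L0
  join L5 pred L1: L1 stop@L0
  join L5 pred L3: L3→L2 stop@L0
  join L7 pred L0: · stop@L0
  join L7 pred L5: L5 stop@L0
  DF(L0)=∅
  DF(L1)={L2,L4,L5}
  DF(L2)={L4,L5}
  DF(L3)={L4,L5}
  DF(L4)=∅
  DF(L5)={L7}
  DF(L6)=∅
  DF(L7)=∅

φ for q: defs {L0,L2,L3,L6}
  DF⁺ = {L4,L5,L7}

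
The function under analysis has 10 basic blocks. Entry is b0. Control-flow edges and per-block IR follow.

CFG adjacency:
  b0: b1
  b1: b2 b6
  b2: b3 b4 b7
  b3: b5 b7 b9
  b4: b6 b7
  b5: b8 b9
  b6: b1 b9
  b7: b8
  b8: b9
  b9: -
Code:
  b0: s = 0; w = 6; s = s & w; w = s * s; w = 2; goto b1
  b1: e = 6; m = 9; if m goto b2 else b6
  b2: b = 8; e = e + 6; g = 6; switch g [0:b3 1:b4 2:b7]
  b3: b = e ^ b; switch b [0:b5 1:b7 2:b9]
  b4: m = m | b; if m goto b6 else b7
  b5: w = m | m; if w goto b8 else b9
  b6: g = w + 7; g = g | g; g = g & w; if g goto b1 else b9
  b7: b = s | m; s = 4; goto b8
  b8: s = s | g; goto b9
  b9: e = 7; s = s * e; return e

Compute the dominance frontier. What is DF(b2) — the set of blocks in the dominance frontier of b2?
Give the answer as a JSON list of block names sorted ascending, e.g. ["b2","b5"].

idom tree: b1←b0 b2←b1 b3←b2 b4←b2 b5←b3 b6←b1 b7←b2 b8←b2 b9←b1
Dom at joins:
  b1: preds {b0,b6}: {b0} ∩ {b0,b1,b6} = {b0}; idom=b0
  b6: preds {b1,b4}: {b0,b1} ∩ {b0,b1,b2,b4} = {b0,b1}; idom=b1
  b7: preds {b2,b3,b4}: {b0,b1,b2} ∩ {b0,b1,b2,b3} ∩ {b0,b1,b2,b4} = {b0,b1,b2}; idom=b2
  b8: preds {b5,b7}: {b0,b1,b2,b3,b5} ∩ {b0,b1,b2,b7} = {b0,b1,b2}; idom=b2
  b9: preds {b3,b5,b6,b8}: {b0,b1,b2,b3} ∩ {b0,b1,b2,b3,b5} ∩ {b0,b1,b6} ∩ {b0,b1,b2,b8} = {b0,b1}; idom=b1

DF walk-up:
  b1←b0: walk · to b0
  b1←b6: walk b6→b1 to b0
  b6←b1: walk · to b1
  b6←b4: walk b4→b2 to b1
  b7←b2: walk · to b2
  b7←b3: walk b3 to b2
  b7←b4: walk b4 to b2
  b8←b5: walk b5→b3 to b2
  b8←b7: walk b7 to b2
  b9←b3: walk b3→b2 to b1
  b9←b5: walk b5→b3→b2 to b1
  b9←b6: walk b6 to b1
  b9←b8: walk b8→b2 to b1
  b0: DF=∅
  b1: DF={b1}
  b2: DF={b6,b9}
  b3: DF={b7,b8,b9}
  b4: DF={b6,b7}
  b5: DF={b8,b9}
  b6: DF={b1,b9}
  b7: DF={b8}
  b8: DF={b9}
  b9: DF=∅

DF(b2) = ["b6", "b9"]

Answer: ["b6", "b9"]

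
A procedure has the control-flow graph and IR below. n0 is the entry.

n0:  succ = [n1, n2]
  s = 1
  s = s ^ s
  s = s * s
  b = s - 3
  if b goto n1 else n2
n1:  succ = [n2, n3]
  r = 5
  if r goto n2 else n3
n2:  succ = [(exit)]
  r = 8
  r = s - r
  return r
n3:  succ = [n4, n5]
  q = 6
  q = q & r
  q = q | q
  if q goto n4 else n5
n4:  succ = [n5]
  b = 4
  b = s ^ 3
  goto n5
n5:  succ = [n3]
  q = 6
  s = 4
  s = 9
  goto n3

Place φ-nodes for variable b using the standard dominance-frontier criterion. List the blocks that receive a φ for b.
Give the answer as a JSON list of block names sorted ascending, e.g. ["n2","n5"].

Answer: ["n3", "n5"]

Analysis:
idom tree: n1←n0 n2←n0 n3←n1 n4←n3 n5←n3
Dom at joins:
  n2: preds {n0,n1}: {n0} ∩ {n0,n1} = {n0}; idom=n0
  n3: preds {n1,n5}: {n0,n1} ∩ {n0,n1,n3,n5} = {n0,n1}; idom=n1
  n5: preds {n3,n4}: {n0,n1,n3} ∩ {n0,n1,n3,n4} = {n0,n1,n3}; idom=n3

Frontier:
  join n2 pred n0: · stop@n0
  join n2 pred n1: n1 stop@n0
  join n3 pred n1: · stop@n1
  join n3 pred n5: n5→n3 stop@n1
  join n5 pred n3: · stop@n3
  join n5 pred n4: n4 stop@n3
  n0: DF=∅
  n1: DF={n2}
  n2: DF=∅
  n3: DF={n3}
  n4: DF={n5}
  n5: DF={n3}

φ for b: defs {n0,n4}
  DF⁺ = {n3,n5}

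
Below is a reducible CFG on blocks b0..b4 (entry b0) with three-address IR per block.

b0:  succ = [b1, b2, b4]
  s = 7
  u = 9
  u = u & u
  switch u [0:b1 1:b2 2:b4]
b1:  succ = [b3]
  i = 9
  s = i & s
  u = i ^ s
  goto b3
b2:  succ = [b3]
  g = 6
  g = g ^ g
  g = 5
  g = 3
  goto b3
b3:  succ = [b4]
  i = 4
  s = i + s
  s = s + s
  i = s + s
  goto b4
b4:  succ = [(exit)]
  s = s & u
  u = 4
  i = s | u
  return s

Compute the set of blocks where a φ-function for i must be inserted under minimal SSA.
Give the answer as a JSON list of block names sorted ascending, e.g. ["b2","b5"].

idom tree: b1←b0 b2←b0 b3←b0 b4←b0
Dom∩ at merges:
  b3: preds {b1,b2}: {b0,b1} ∩ {b0,b2} = {b0}; idom=b0
  b4: preds {b0,b3}: {b0} ∩ {b0,b3} = {b0}; idom=b0

DF walk-up:
  join b3 pred b1: b1 stop@b0
  join b3 pred b2: b2 stop@b0
  join b4 pred b0: · stop@b0
  join b4 pred b3: b3 stop@b0
  b0: DF=∅
  b1: DF={b3}
  b2: DF={b3}
  b3: DF={b4}
  b4: DF=∅

φ for i: defs {b1,b3,b4}
  DF⁺ = {b3,b4}

Answer: ["b3", "b4"]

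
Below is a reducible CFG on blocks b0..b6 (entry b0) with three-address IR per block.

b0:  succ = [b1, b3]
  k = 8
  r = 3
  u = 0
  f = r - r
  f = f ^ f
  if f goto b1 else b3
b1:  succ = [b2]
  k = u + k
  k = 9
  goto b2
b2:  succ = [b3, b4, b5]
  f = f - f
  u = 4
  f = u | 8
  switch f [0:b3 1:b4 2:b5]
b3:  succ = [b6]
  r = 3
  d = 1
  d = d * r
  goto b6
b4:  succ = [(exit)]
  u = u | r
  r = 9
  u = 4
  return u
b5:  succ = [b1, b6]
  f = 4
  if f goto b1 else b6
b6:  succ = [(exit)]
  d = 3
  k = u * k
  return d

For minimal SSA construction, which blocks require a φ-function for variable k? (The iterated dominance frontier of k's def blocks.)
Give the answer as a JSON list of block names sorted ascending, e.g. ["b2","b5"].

Answer: ["b1", "b3", "b6"]

Derivation:
idom tree: b1←b0 b2←b1 b3←b0 b4←b2 b5←b2 b6←b0
Dom at joins:
  b1: preds {b0,b5}: {b0} ∩ {b0,b1,b2,b5} = {b0}; idom=b0
  b3: preds {b0,b2}: {b0} ∩ {b0,b1,b2} = {b0}; idom=b0
  b6: preds {b3,b5}: {b0,b3} ∩ {b0,b1,b2,b5} = {b0}; idom=b0

DF derivation:
  b1←b0: walk · to b0
  b1←b5: walk b5→b2→b1 to b0
  b3←b0: walk · to b0
  b3←b2: walk b2→b1 to b0
  b6←b3: walk b3 to b0
  b6←b5: walk b5→b2→b1 to b0
  b0 → ∅
  b1 → {b1,b3,b6}
  b2 → {b1,b3,b6}
  b3 → {b6}
  b4 → ∅
  b5 → {b1,b6}
  b6 → ∅

φ for k: defs {b0,b1,b6}
  DF⁺ = {b1,b3,b6}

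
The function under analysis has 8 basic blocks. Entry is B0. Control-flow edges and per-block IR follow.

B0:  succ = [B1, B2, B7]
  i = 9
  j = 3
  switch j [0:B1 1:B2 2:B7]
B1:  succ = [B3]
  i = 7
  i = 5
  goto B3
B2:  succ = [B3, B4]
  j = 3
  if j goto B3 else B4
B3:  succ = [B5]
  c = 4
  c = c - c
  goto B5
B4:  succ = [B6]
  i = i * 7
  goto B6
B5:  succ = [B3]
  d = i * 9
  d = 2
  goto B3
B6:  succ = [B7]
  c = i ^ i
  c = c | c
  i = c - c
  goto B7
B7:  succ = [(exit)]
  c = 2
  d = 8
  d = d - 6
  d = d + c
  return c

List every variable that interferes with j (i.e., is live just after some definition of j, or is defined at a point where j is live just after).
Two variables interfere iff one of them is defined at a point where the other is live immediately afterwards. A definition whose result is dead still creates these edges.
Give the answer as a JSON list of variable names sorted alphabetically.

Answer: ["i"]

Analysis:
def/use:
  B0: {i,j} / ∅
  B1: {i} / ∅
  B2: {j} / ∅
  B3: {c} / ∅
  B4: {i} / {i}
  B5: {d} / {i}
  B6: {c,i} / {i}
  B7: {c,d} / ∅

Live sets:
  B0 li=∅ lo={i}
  B1 li=∅ lo={i}
  B2 li={i} lo={i}
  B3 li={i} lo={i}
  B4 li={i} lo={i}
  B5 li={i} lo={i}
  B6 li={i} lo=∅
  B7 li=∅ lo=∅

Conflict graph:
  c — {d,i}
  d — {c,i}
  i — {c,d,j}
  j — {i}

N(j) = ["i"]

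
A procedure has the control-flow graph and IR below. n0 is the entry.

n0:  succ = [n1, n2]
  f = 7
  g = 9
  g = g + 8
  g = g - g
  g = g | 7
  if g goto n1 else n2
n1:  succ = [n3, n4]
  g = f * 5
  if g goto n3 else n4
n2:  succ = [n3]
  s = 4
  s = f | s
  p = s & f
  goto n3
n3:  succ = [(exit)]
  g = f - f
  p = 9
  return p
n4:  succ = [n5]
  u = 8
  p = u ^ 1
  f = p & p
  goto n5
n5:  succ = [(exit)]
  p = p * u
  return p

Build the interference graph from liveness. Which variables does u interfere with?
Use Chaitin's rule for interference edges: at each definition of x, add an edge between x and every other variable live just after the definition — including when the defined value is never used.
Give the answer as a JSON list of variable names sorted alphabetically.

def/use:
  n0: {f,g} / ∅
  n1: {g} / {f}
  n2: {p,s} / {f}
  n3: {g,p} / {f}
  n4: {f,p,u} / ∅
  n5: {p} / {p,u}

Live sets:
  n0: in=∅ out={f}
  n1: in={f} out={f}
  n2: in={f} out={f}
  n3: in={f} out=∅
  n4: in=∅ out={p,u}
  n5: in={p,u} out=∅

Interference:
  f — {g,p,s,u}
  g — {f}
  p — {f,u}
  s — {f}
  u — {f,p}

N(u) = ["f", "p"]

Answer: ["f", "p"]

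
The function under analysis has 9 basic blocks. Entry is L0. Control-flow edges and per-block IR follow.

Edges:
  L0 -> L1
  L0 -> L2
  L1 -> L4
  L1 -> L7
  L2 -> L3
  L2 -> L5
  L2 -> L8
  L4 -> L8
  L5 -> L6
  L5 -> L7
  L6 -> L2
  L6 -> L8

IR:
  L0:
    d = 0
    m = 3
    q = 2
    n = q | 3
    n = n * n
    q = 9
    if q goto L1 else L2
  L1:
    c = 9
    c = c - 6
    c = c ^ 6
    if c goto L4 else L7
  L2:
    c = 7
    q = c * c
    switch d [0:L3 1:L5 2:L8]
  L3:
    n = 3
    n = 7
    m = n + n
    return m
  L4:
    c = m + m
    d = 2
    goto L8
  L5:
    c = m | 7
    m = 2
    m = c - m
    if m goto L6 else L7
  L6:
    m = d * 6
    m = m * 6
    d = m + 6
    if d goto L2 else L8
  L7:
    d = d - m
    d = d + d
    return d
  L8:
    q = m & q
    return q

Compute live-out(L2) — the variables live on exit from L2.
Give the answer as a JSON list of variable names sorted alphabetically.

Answer: ["d", "m", "q"]

Derivation:
def/use:
  L0: def={d,m,n,q} ue=∅
  L1: def={c} ue=∅
  L2: def={c,q} ue={d}
  L3: def={m,n} ue=∅
  L4: def={c,d} ue={m}
  L5: def={c,m} ue={m}
  L6: def={d,m} ue={d}
  L7: def={d} ue={d,m}
  L8: def={q} ue={m,q}

Live sets:
  L0 li=∅ lo={d,m,q}
  L1 li={d,m,q} lo={d,m,q}
  L2 li={d,m} lo={d,m,q}
  L3 li=∅ lo=∅
  L4 li={m,q} lo={m,q}
  L5 li={d,m,q} lo={d,m,q}
  L6 li={d,q} lo={d,m,q}
  L7 li={d,m} lo=∅
  L8 li={m,q} lo=∅

live-out(L2) = ["d", "m", "q"]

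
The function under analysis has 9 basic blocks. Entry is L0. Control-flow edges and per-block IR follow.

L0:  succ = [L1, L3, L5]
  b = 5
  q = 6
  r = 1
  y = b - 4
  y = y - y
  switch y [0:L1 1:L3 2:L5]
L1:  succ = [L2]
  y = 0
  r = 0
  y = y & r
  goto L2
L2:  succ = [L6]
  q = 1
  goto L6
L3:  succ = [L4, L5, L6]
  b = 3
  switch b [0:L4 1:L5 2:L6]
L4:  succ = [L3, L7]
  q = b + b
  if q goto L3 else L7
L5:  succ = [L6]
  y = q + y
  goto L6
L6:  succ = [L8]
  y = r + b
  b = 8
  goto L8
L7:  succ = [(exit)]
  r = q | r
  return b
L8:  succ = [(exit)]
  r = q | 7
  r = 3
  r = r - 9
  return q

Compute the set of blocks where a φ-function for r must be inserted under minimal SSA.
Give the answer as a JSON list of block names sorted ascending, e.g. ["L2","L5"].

Answer: ["L6"]

Analysis:
idom tree: L1←L0 L2←L1 L3←L0 L4←L3 L5←L0 L6←L0 L7←L4 L8←L6
Join-block Dom:
  L3: preds {L0,L4}: {L0} ∩ {L0,L3,L4} = {L0}; idom=L0
  L5: preds {L0,L3}: {L0} ∩ {L0,L3} = {L0}; idom=L0
  L6: preds {L2,L3,L5}: {L0,L1,L2} ∩ {L0,L3} ∩ {L0,L5} = {L0}; idom=L0

Frontier:
  L3←L0: walk · to L0
  L3←L4: walk L4→L3 to L0
  L5←L0: walk · to L0
  L5←L3: walk L3 to L0
  L6←L2: walk L2→L1 to L0
  L6←L3: walk L3 to L0
  L6←L5: walk L5 to L0
  L0 → ∅
  L1 → {L6}
  L2 → {L6}
  L3 → {L3,L5,L6}
  L4 → {L3}
  L5 → {L6}
  L6 → ∅
  L7 → ∅
  L8 → ∅

φ for r: defs {L0,L1,L7,L8}
  DF⁺ = {L6}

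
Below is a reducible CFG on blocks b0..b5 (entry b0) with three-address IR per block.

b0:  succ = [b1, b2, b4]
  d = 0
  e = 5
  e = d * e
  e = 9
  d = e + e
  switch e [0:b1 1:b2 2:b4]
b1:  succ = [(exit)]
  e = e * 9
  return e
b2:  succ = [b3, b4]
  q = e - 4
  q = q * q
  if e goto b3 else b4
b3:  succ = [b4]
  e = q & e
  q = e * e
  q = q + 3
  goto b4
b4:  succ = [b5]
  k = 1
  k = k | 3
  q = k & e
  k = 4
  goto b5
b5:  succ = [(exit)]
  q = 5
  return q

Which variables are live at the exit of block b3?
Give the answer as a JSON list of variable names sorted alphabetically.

Answer: ["e"]

Derivation:
def/use:
  b0: {d,e} / ∅
  b1: {e} / {e}
  b2: {q} / {e}
  b3: {e,q} / {e,q}
  b4: {k,q} / {e}
  b5: {q} / ∅

Liveness:
  live b0: ∅→{e}
  live b1: {e}→∅
  live b2: {e}→{e,q}
  live b3: {e,q}→{e}
  live b4: {e}→∅
  live b5: ∅→∅

live-out(b3) = ["e"]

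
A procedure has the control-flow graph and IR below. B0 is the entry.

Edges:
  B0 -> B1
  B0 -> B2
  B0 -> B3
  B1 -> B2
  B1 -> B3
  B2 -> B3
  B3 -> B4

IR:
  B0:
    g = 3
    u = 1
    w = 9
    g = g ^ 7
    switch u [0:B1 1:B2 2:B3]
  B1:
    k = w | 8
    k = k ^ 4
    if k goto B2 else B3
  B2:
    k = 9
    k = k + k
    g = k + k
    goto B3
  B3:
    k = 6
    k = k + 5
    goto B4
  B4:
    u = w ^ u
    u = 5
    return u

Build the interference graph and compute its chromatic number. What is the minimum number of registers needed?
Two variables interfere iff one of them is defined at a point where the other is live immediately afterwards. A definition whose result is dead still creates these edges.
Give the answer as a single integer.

Block summaries:
  B0: {g,u,w} / ∅
  B1: {k} / {w}
  B2: {g,k} / ∅
  B3: {k} / ∅
  B4: {u} / {u,w}

Live sets:
  B0 li=∅ lo={u,w}
  B1 li={u,w} lo={u,w}
  B2 li={u,w} lo={u,w}
  B3 li={u,w} lo={u,w}
  B4 li={u,w} lo=∅

Interference:
  g — {u,w}
  k — {u,w}
  u — {g,k,w}
  w — {g,k,u}

Registers:
  clique {g,u,w} ⇒ need ≥ 3
  assign g→R2 k→R2 u→R0 w→R1 — no edge inside a register ⇒ χ ≤ 3
  χ = 3

Answer: 3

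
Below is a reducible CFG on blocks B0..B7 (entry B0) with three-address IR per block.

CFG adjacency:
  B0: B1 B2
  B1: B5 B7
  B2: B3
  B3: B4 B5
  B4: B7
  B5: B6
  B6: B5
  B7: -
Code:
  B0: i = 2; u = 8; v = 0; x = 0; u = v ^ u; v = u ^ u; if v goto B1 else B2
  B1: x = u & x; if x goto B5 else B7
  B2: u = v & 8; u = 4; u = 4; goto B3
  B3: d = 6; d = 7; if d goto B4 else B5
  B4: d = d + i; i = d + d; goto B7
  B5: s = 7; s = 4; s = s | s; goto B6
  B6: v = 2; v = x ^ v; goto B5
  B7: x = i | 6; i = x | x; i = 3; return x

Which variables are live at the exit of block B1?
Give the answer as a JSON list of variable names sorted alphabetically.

Block summaries:
  B0 def {i,u,v,x} use ∅
  B1 def {x} use {u,x}
  B2 def {u} use {v}
  B3 def {d} use ∅
  B4 def {d,i} use {d,i}
  B5 def {s} use ∅
  B6 def {v} use {x}
  B7 def {i,x} use {i}

Backward fixpoint:
  B0 li=∅ lo={i,u,v,x}
  B1 li={i,u,x} lo={i,x}
  B2 li={i,v,x} lo={i,x}
  B3 li={i,x} lo={d,i,x}
  B4 li={d,i} lo={i}
  B5 li={x} lo={x}
  B6 li={x} lo={x}
  B7 li={i} lo=∅

live-out(B1) = ["i", "x"]

Answer: ["i", "x"]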